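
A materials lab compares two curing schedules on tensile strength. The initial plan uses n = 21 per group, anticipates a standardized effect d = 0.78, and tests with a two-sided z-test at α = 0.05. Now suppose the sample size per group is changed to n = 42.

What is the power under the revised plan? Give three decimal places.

With n = 42 per group: δ = d·√(n/2) = 0.78 × √(42/2) = 3.5744. Critical value z_{0.025} = 1.960.
Revised power = Φ(δ − 1.960) + Φ(−δ − 1.960) = Φ(1.614) + Φ(-5.534) = 0.9468 + 0.0000 = 0.9468.

Power ≈ 0.947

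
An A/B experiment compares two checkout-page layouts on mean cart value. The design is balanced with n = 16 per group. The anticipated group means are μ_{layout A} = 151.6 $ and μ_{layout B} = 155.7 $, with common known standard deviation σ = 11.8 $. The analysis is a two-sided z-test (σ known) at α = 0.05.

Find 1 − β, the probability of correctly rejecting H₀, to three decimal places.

Standardized effect: d = |μ_{layout A} − μ_{layout B}| / σ = |151.6 − 155.7| / 11.8 = 0.3475
Noncentrality parameter: δ = d·√(n/2) = 0.3475 × √(16/2) = 0.9828
Critical value for a two-sided test at α = 0.05: z_{α/2} = 1.960.
Power = Φ(δ − 1.960) + Φ(−δ − 1.960) = Φ(-0.977) + Φ(-2.943) = 0.1642 + 0.0016 = 0.1659.

Power ≈ 0.166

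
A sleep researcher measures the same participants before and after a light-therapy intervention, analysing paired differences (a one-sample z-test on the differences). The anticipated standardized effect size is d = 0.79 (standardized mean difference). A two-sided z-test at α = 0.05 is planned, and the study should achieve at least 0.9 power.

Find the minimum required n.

n = 17

For power 0.9 need Φ(δ − z_{0.025}) = 0.9, so δ = z_{0.025} + z_{0.10} = 1.960 + 1.282 = 3.242.
(Ignoring the negligible lower-tail rejection probability gives the usual closed-form inversion.)
δ = d·√n ⇒ n = (δ/d)² = (3.242 / 0.79)² = 16.84.
Round up to the next whole unit.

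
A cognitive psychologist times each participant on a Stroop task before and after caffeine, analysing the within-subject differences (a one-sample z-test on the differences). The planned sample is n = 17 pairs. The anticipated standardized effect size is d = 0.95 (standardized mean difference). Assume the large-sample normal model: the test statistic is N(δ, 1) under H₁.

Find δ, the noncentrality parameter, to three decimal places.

The noncentrality parameter scales effect size by the design's sample-size factor: δ = d·√n = 0.95 × √17 = 3.9170

δ ≈ 3.917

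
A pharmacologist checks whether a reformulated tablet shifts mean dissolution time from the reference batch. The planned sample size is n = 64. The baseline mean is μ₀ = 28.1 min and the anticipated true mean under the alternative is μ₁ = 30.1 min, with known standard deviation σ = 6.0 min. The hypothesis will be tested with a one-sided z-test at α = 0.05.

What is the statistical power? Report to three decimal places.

Standardized effect: d = |μ₁ − μ₀| / σ = |30.1 − 28.1| / 6.0 = 0.3333
Noncentrality parameter: δ = d·√n = 0.3333 × √64 = 2.6667
One-sided α = 0.05 → critical value z_{0.05} = 1.645.
Power = P(Z > 1.645 − δ) = Φ(1.022) = 0.8466.

Power ≈ 0.847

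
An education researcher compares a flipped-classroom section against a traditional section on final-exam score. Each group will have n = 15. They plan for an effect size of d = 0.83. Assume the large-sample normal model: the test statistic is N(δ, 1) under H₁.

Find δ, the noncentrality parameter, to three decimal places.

δ ≈ 2.273

δ = d·√(n/2) = 0.83 × √(15/2) = 2.2730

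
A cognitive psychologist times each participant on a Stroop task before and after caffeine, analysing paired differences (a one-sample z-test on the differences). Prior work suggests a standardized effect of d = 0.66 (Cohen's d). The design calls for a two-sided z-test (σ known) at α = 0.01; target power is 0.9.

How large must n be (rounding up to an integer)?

n = 35

For power 0.9 need Φ(δ − z_{0.005}) = 0.9, so δ = z_{0.005} + z_{0.10} = 2.576 + 1.282 = 3.857.
(Ignoring the negligible lower-tail rejection probability gives the usual closed-form inversion.)
δ = d·√n ⇒ n = (δ/d)² = (3.857 / 0.66)² = 34.16.
Rounding up, n = 35.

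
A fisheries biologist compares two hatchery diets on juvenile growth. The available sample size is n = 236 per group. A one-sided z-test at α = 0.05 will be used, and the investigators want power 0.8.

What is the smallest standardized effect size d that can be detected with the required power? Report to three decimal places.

Required noncentrality: δ = z_{0.05} + z_{0.20} = 1.645 + 0.842 = 2.486.
δ = d·√(n/2) ⇒ d = δ/√(n/2) = 2.486/√(236/2) = 0.2289.

d ≈ 0.229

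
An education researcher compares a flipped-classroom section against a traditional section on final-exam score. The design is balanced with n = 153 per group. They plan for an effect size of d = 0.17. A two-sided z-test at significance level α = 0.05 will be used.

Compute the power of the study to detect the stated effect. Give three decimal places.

Power ≈ 0.318

Noncentrality parameter: δ = d·√(n/2) = 0.17 × √(153/2) = 1.4869
Critical value for a two-sided test at α = 0.05: z_{α/2} = 1.960.
Power = Φ(δ − 1.960) + Φ(−δ − 1.960) = Φ(-0.473) + Φ(-3.447) = 0.3181 + 0.0003 = 0.3184.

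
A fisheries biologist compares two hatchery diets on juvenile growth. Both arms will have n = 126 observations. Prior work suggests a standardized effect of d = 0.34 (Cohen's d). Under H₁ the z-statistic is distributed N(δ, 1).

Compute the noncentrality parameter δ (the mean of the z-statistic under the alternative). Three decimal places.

The noncentrality parameter scales effect size by the design's sample-size factor: δ = d·√(n/2) = 0.34 × √(126/2) = 2.6987

δ ≈ 2.699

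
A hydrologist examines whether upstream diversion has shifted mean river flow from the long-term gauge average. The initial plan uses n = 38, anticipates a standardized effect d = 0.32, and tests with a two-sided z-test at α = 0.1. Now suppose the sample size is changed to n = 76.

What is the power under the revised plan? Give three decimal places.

Power ≈ 0.874

With n = 76: δ = d·√n = 0.32 × √76 = 2.7897. Critical value z_{0.05} = 1.645.
Revised power = Φ(δ − 1.645) + Φ(−δ − 1.645) = Φ(1.145) + Φ(-4.435) = 0.8739 + 0.0000 = 0.8739.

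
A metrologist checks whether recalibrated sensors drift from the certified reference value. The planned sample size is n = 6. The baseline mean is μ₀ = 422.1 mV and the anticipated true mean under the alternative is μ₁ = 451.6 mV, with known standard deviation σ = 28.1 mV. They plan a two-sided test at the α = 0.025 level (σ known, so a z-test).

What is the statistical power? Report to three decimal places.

Power ≈ 0.629

Standardized effect: d = |μ₁ − μ₀| / σ = |451.6 − 422.1| / 28.1 = 1.0498
Noncentrality parameter: δ = d·√n = 1.0498 × √6 = 2.5715
Two-sided α = 0.025 → critical value z_{0.0125} = 2.241.
Power = Φ(δ − 2.241) + Φ(−δ − 2.241) = Φ(0.330) + Φ(-4.813) = 0.6293 + 0.0000 = 0.6293.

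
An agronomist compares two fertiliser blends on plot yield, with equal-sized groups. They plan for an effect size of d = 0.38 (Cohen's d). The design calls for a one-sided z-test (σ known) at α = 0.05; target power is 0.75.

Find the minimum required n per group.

Set Φ(δ − 1.645) = 0.75; then δ − 1.645 = Φ⁻¹(0.75) = 0.674, giving δ = 2.319.
δ = d·√(n/2) ⇒ n = 2(δ/d)² = 2 × (2.319 / 0.38)² = 74.51.
Round up to the next whole unit.

n = 75 per group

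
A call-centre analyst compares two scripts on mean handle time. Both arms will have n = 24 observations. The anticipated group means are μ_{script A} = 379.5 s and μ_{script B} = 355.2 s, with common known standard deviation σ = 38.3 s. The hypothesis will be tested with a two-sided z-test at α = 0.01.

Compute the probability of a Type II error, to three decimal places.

β ≈ 0.647

Standardized effect: d = |μ_{script A} − μ_{script B}| / σ = |379.5 − 355.2| / 38.3 = 0.6345
Noncentrality parameter: δ = d·√(n/2) = 0.6345 × √(24/2) = 2.1979
Two-sided α = 0.01 → critical value z_{0.005} = 2.576.
Power = Φ(δ − 2.576) + Φ(−δ − 2.576) = Φ(-0.378) + Φ(-4.774) = 0.3527 + 0.0000 = 0.3527.
Type II error: β = 1 − power = 1 − 0.3527 = 0.6473.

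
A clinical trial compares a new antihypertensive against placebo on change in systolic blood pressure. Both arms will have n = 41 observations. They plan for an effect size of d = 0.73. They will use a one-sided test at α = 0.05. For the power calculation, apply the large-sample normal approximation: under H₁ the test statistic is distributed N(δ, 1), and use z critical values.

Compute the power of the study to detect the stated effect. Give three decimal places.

Power ≈ 0.952

Noncentrality parameter: δ = d·√(n/2) = 0.73 × √(41/2) = 3.3052
Critical value for a one-sided test at α = 0.05: z_α = 1.645.
Power = P(Z > 1.645 − δ) = Φ(1.660) = 0.9516.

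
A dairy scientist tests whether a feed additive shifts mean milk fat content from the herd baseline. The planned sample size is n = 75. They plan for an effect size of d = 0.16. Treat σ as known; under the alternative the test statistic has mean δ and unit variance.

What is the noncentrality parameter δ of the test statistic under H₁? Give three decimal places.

δ = d·√n = 0.16 × √75 = 1.3856

δ ≈ 1.386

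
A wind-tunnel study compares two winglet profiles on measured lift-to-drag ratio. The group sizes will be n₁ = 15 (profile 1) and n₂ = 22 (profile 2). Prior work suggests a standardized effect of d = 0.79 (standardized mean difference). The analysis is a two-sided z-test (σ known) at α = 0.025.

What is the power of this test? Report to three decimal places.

Noncentrality parameter: δ = d / √(1/n₁ + 1/n₂) = 0.79 / √(1/15 + 1/22) = 2.3593
Two-sided α = 0.025 → critical value z_{0.0125} = 2.241.
Power = Φ(δ − 2.241) + Φ(−δ − 2.241) = Φ(0.118) + Φ(-4.601) = 0.5469 + 0.0000 = 0.5469.

Power ≈ 0.547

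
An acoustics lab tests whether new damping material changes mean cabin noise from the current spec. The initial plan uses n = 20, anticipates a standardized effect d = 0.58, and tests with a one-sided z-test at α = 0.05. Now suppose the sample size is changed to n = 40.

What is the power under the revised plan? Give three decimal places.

Power ≈ 0.978

With n = 40: δ = d·√n = 0.58 × √40 = 3.6682. Critical value z_{0.05} = 1.645.
Revised power = P(Z > 1.645 − δ) = Φ(2.023) = 0.9785.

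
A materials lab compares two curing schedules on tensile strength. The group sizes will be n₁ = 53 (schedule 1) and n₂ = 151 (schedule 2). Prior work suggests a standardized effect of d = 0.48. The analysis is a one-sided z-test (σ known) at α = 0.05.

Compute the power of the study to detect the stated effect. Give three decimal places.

Noncentrality parameter: δ = d / √(1/n₁ + 1/n₂) = 0.48 / √(1/53 + 1/151) = 3.0064
Critical value for a one-sided test at α = 0.05: z_α = 1.645.
Power = P(Z > 1.645 − δ) = Φ(1.362) = 0.9133.

Power ≈ 0.913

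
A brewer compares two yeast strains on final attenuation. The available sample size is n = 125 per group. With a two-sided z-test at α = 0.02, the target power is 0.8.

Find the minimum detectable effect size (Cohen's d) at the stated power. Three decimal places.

Need Φ(δ − 2.326) = 0.8, so δ = 2.326 + 0.842 = 3.168.
(The second rejection-region term Φ(−δ − z_{α/2}) is negligible and dropped.)
δ = d·√(n/2) ⇒ d = δ/√(n/2) = 3.168/√(125/2) = 0.4007.

d ≈ 0.401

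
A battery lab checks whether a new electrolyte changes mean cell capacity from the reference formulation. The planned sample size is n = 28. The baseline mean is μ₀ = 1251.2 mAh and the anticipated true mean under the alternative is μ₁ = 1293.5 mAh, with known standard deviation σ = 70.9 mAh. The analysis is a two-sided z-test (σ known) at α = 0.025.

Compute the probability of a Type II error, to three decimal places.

Standardized effect: d = |μ₁ − μ₀| / σ = |1293.5 − 1251.2| / 70.9 = 0.5966
Noncentrality parameter: δ = d·√n = 0.5966 × √28 = 3.1570
Two-sided α = 0.025 → critical value z_{0.0125} = 2.241.
Power = Φ(δ − 2.241) + Φ(−δ − 2.241) = Φ(0.916) + Φ(-5.398) = 0.8201 + 0.0000 = 0.8201.
Type II error: β = 1 − power = 1 − 0.8201 = 0.1799.

β ≈ 0.180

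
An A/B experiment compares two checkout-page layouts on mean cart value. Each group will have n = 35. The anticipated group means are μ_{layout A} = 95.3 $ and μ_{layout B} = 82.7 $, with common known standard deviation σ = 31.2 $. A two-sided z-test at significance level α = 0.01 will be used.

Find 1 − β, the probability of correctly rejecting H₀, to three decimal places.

Power ≈ 0.188

Standardized effect: d = |μ_{layout A} − μ_{layout B}| / σ = |95.3 − 82.7| / 31.2 = 0.4038
Noncentrality parameter: δ = d·√(n/2) = 0.4038 × √(35/2) = 1.6894
Two-sided α = 0.01 → critical value z_{0.005} = 2.576.
Power = Φ(δ − 2.576) + Φ(−δ − 2.576) = Φ(-0.886) + Φ(-4.265) = 0.1877 + 0.0000 = 0.1877.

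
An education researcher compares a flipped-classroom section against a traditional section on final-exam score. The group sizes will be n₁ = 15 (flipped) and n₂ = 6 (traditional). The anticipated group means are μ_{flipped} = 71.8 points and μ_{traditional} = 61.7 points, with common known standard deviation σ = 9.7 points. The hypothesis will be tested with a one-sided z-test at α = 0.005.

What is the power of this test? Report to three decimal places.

Standardized effect: d = |μ_{flipped} − μ_{traditional}| / σ = |71.8 − 61.7| / 9.7 = 1.0412
Noncentrality parameter: λ = d / √(1/n₁ + 1/n₂) = 1.0412 / √(1/15 + 1/6) = 2.1556
One-sided α = 0.005 → critical value z_{0.005} = 2.576.
Power = P(Z > 2.576 − λ) = Φ(-0.420) = 0.3371.

Power ≈ 0.337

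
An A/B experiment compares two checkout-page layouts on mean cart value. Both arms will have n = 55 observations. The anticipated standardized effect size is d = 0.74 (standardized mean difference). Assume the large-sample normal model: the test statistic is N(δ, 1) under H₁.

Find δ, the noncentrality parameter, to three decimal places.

The noncentrality parameter scales effect size by the design's sample-size factor: δ = d·√(n/2) = 0.74 × √(55/2) = 3.8806

δ ≈ 3.881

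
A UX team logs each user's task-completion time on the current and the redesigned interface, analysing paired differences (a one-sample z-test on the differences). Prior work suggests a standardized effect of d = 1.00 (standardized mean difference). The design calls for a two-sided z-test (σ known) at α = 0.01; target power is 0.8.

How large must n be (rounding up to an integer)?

Set Φ(δ − 2.576) = 0.8; then δ − 2.576 = Φ⁻¹(0.8) = 0.842, giving δ = 3.417.
(The Φ(−δ − z_{α/2}) term is vanishingly small for δ > 0 and is dropped in the standard sample-size formula.)
δ = d·√n ⇒ n = (δ/d)² = (3.417 / 1.00)² = 11.68.
Rounding up, n = 12.

n = 12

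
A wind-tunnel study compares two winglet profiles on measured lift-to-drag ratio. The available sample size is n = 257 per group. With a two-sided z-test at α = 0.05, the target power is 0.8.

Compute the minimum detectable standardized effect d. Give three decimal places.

d ≈ 0.247

Need Φ(δ − 1.960) = 0.8, so δ = 1.960 + 0.842 = 2.802.
(Lower-tail contribution to power is negligible for δ > 0.)
δ = d·√(n/2) ⇒ d = δ/√(n/2) = 2.802/√(257/2) = 0.2471.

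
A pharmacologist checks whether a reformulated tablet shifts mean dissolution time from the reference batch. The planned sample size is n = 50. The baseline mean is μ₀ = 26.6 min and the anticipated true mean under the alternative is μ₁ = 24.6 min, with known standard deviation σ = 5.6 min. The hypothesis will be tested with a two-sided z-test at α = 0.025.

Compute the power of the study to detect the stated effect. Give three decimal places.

Standardized effect: d = |μ₁ − μ₀| / σ = |24.6 − 26.6| / 5.6 = 0.3571
Noncentrality parameter: δ = d·√n = 0.3571 × √50 = 2.5254
Two-sided α = 0.025 → critical value z_{0.0125} = 2.241.
Power = Φ(δ − 2.241) + Φ(−δ − 2.241) = Φ(0.284) + Φ(-4.767) = 0.6118 + 0.0000 = 0.6118.

Power ≈ 0.612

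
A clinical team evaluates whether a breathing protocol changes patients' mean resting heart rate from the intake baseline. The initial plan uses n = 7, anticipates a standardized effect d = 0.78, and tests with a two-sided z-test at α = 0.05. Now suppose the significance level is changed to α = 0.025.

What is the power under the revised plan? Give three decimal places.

δ = d·√n = 0.78 × √7 = 2.0637 (unchanged). New critical value: z_{0.0125} = 2.241.
Revised power = Φ(δ − 2.241) + Φ(−δ − 2.241) = Φ(-0.178) + Φ(-4.305) = 0.4295 + 0.0000 = 0.4295.

Power ≈ 0.429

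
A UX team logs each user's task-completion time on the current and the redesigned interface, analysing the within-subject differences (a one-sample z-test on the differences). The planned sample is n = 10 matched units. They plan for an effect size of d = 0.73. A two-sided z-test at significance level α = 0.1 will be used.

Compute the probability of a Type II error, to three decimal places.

Noncentrality parameter: δ = d·√n = 0.73 × √10 = 2.3085
Two-sided α = 0.1 → critical value z_{0.05} = 1.645.
Power = Φ(δ − 1.645) + Φ(−δ − 1.645) = Φ(0.664) + Φ(-3.953) = 0.7465 + 0.0000 = 0.7466.
Type II error: β = 1 − power = 1 − 0.7466 = 0.2534.

β ≈ 0.253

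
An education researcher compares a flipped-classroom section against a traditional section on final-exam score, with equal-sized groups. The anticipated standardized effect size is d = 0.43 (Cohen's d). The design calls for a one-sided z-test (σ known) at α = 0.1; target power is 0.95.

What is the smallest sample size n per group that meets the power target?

n = 93 per group

Set Φ(δ − 1.282) = 0.95; then δ − 1.282 = Φ⁻¹(0.95) = 1.645, giving δ = 2.926.
δ = d·√(n/2) ⇒ n = 2(δ/d)² = 2 × (2.926 / 0.43)² = 92.63.
Rounding up, n = 93 per group.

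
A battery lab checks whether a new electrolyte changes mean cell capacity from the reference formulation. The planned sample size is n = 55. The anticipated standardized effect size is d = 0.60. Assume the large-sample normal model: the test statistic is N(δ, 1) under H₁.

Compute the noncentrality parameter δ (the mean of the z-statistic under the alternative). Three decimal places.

The noncentrality parameter scales effect size by the design's sample-size factor: δ = d·√n = 0.60 × √55 = 4.4497

δ ≈ 4.450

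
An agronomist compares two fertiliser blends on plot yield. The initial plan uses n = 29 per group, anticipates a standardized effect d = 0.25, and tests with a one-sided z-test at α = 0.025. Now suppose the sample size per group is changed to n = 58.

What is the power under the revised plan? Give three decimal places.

With n = 58 per group: δ = d·√(n/2) = 0.25 × √(58/2) = 1.3463. Critical value z_{0.025} = 1.960.
Revised power = P(Z > 1.960 − δ) = Φ(-0.614) = 0.2697.

Power ≈ 0.270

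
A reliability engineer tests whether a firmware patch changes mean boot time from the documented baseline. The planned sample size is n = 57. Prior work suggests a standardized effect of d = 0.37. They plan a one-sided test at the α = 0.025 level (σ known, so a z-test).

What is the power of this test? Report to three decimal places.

Noncentrality parameter: δ = d·√n = 0.37 × √57 = 2.7934
Critical value for a one-sided test at α = 0.025: z_α = 1.960.
Power = P(Z > 1.960 − δ) = Φ(0.833) = 0.7977.

Power ≈ 0.798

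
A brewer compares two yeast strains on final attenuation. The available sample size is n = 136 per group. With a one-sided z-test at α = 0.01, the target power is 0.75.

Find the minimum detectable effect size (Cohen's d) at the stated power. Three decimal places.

Required noncentrality: δ = z_{0.01} + z_{0.25} = 2.326 + 0.674 = 3.001.
δ = d·√(n/2) ⇒ d = δ/√(n/2) = 3.001/√(136/2) = 0.3639.

d ≈ 0.364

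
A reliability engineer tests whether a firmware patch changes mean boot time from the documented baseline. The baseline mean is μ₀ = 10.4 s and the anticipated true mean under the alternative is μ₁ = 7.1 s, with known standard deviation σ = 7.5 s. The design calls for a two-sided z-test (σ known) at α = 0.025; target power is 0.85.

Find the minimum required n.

Standardized effect: d = |μ₁ − μ₀| / σ = |7.1 − 10.4| / 7.5 = 0.4400
For power 0.85 need Φ(δ − z_{0.0125}) = 0.85, so δ = z_{0.0125} + z_{0.15} = 2.241 + 1.036 = 3.278.
(For δ > 0 the lower-tail rejection region contributes negligibly to power, so the one-term inversion is standard.)
δ = d·√n ⇒ n = (δ/d)² = (3.278 / 0.4400)² = 55.50.
Round up to the next whole unit.

n = 56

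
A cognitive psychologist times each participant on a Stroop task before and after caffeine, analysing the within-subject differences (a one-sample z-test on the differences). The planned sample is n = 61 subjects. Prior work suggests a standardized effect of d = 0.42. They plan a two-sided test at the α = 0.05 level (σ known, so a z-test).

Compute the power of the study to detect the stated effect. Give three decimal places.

Power ≈ 0.907

Noncentrality parameter: δ = d·√n = 0.42 × √61 = 3.2803
Two-sided α = 0.05 → critical value z_{0.025} = 1.960.
Power = Φ(δ − 1.960) + Φ(−δ − 1.960) = Φ(1.320) + Φ(-5.240) = 0.9066 + 0.0000 = 0.9066.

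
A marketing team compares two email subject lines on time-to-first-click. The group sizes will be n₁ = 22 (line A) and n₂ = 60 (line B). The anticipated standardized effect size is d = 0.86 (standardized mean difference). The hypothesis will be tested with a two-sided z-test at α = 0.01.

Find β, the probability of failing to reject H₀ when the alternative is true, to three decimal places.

β ≈ 0.191

Noncentrality parameter: δ = d / √(1/n₁ + 1/n₂) = 0.86 / √(1/22 + 1/60) = 3.4505
Critical value for a two-sided test at α = 0.01: z_{α/2} = 2.576.
Power = Φ(δ − 2.576) + Φ(−δ − 2.576) = Φ(0.875) + Φ(-6.026) = 0.8091 + 0.0000 = 0.8091.
Type II error: β = 1 − power = 1 − 0.8091 = 0.1909.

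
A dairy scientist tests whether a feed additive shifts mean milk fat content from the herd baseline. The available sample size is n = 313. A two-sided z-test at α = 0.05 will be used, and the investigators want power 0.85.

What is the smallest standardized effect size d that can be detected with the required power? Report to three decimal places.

Required noncentrality: δ = z_{0.025} + z_{0.15} = 1.960 + 1.036 = 2.996.
(The second rejection-region term Φ(−δ − z_{α/2}) is negligible and dropped.)
δ = d·√n ⇒ d = δ/√n = 2.996/√313 = 0.1694.

d ≈ 0.169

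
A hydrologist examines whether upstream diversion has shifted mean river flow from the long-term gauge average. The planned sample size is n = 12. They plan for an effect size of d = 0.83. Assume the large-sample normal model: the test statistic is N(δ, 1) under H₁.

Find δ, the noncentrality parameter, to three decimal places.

δ ≈ 2.875

The noncentrality parameter scales effect size by the design's sample-size factor: δ = d·√n = 0.83 × √12 = 2.8752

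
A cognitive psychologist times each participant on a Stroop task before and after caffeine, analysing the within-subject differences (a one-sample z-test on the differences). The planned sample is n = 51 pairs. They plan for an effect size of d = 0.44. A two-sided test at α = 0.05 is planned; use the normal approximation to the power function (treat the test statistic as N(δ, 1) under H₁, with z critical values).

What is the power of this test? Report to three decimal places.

Power ≈ 0.881

Noncentrality parameter: λ = d·√n = 0.44 × √51 = 3.1422
Two-sided α = 0.05 → critical value z_{0.025} = 1.960.
Power = Φ(λ − 1.960) + Φ(−λ − 1.960) = Φ(1.182) + Φ(-5.102) = 0.8814 + 0.0000 = 0.8814.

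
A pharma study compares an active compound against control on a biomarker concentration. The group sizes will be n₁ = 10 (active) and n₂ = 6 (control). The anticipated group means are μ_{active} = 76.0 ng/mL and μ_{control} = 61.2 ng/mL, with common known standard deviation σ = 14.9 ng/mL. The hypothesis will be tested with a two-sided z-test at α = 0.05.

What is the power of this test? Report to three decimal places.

Power ≈ 0.486

Standardized effect: d = |μ_{active} − μ_{control}| / σ = |76.0 − 61.2| / 14.9 = 0.9933
Noncentrality parameter: δ = d / √(1/n₁ + 1/n₂) = 0.9933 / √(1/10 + 1/6) = 1.9235
Critical value for a two-sided test at α = 0.05: z_{α/2} = 1.960.
Power = Φ(δ − 1.960) + Φ(−δ − 1.960) = Φ(-0.036) + Φ(-3.883) = 0.4855 + 0.0001 = 0.4855.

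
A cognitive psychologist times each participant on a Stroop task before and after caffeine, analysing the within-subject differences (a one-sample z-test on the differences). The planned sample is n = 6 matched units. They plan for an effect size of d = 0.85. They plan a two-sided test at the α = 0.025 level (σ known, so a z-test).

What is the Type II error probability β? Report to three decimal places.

β ≈ 0.563

Noncentrality parameter: δ = d·√n = 0.85 × √6 = 2.0821
Critical value for a two-sided test at α = 0.025: z_{α/2} = 2.241.
Power = Φ(δ − 2.241) + Φ(−δ − 2.241) = Φ(-0.159) + Φ(-4.323) = 0.4367 + 0.0000 = 0.4367.
Type II error: β = 1 − power = 1 − 0.4367 = 0.5633.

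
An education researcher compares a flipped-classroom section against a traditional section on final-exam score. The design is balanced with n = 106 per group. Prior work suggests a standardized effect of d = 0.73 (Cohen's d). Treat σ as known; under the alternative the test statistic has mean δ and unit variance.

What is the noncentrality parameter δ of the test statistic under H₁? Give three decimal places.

The noncentrality parameter scales effect size by the design's sample-size factor: δ = d·√(n/2) = 0.73 × √(106/2) = 5.3145

δ ≈ 5.314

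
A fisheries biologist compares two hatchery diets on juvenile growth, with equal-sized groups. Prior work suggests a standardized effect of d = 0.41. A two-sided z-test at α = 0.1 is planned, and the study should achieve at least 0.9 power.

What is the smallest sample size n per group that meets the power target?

n = 102 per group

Set Φ(δ − 1.645) = 0.9; then δ − 1.645 = Φ⁻¹(0.9) = 1.282, giving δ = 2.926.
(The Φ(−δ − z_{α/2}) term is vanishingly small for δ > 0 and is dropped in the standard sample-size formula.)
δ = d·√(n/2) ⇒ n = 2(δ/d)² = 2 × (2.926 / 0.41)² = 101.89.
Rounding up, n = 102 per group.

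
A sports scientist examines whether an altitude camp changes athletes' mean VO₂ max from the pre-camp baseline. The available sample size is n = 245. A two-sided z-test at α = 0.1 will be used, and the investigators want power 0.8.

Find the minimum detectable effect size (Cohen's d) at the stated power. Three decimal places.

d ≈ 0.159

Need Φ(δ − 1.645) = 0.8, so δ = 1.645 + 0.842 = 2.486.
(Lower-tail contribution to power is negligible for δ > 0.)
δ = d·√n ⇒ d = δ/√n = 2.486/√245 = 0.1589.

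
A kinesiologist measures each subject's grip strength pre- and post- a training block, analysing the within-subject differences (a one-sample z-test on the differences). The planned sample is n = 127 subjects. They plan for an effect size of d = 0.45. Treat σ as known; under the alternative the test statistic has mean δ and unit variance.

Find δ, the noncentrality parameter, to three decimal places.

δ = d·√n = 0.45 × √127 = 5.0712

δ ≈ 5.071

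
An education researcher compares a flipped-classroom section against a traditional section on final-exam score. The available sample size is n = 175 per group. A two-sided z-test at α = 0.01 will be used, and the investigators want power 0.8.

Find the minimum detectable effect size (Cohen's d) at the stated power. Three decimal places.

Need Φ(δ − 2.576) = 0.8, so δ = 2.576 + 0.842 = 3.417.
(Lower-tail contribution to power is negligible for δ > 0.)
δ = d·√(n/2) ⇒ d = δ/√(n/2) = 3.417/√(175/2) = 0.3653.

d ≈ 0.365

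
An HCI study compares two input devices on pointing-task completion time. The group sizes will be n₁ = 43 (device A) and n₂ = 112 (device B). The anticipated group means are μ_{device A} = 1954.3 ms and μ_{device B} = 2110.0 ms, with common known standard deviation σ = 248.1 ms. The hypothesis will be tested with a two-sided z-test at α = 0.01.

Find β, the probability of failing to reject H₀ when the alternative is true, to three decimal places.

β ≈ 0.178

Standardized effect: d = |μ_{device A} − μ_{device B}| / σ = |1954.3 − 2110.0| / 248.1 = 0.6276
Noncentrality parameter: δ = d / √(1/n₁ + 1/n₂) = 0.6276 / √(1/43 + 1/112) = 3.4982
Critical value for a two-sided test at α = 0.01: z_{α/2} = 2.576.
Power = Φ(δ − 2.576) + Φ(−δ − 2.576) = Φ(0.922) + Φ(-6.074) = 0.8218 + 0.0000 = 0.8218.
Type II error: β = 1 − power = 1 − 0.8218 = 0.1782.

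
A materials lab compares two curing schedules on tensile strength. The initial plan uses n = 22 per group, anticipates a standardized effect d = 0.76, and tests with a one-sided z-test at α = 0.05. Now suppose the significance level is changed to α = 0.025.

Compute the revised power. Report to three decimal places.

δ = d·√(n/2) = 0.76 × √(22/2) = 2.5206 (unchanged). New critical value: z_{0.025} = 1.960.
Revised power = P(Z > 1.960 − δ) = Φ(0.561) = 0.7125.

Power ≈ 0.712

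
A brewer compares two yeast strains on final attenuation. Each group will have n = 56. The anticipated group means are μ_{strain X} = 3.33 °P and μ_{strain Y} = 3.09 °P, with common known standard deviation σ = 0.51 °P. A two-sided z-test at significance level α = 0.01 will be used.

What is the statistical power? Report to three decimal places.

Standardized effect: d = |μ_{strain X} − μ_{strain Y}| / σ = |3.33 − 3.09| / 0.51 = 0.4706
Noncentrality parameter: δ = d·√(n/2) = 0.4706 × √(56/2) = 2.4901
Two-sided α = 0.01 → critical value z_{0.005} = 2.576.
Power = Φ(δ − 2.576) + Φ(−δ − 2.576) = Φ(-0.086) + Φ(-5.066) = 0.4658 + 0.0000 = 0.4658.

Power ≈ 0.466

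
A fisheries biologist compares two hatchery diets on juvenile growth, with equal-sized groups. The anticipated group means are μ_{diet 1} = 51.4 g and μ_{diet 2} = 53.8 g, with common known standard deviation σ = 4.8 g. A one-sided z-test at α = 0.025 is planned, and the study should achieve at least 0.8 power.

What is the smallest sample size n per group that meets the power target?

n = 63 per group

Standardized effect: d = |μ_{diet 1} − μ_{diet 2}| / σ = |51.4 − 53.8| / 4.8 = 0.5000
Set Φ(δ − 1.960) = 0.8; then δ − 1.960 = Φ⁻¹(0.8) = 0.842, giving δ = 2.802.
δ = d·√(n/2) ⇒ n = 2(δ/d)² = 2 × (2.802 / 0.5000)² = 62.79.
Rounding up, n = 63 per group.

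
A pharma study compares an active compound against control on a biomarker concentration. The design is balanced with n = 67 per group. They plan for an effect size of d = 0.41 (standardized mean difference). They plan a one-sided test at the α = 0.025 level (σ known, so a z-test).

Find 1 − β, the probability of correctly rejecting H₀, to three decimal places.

Power ≈ 0.660

Noncentrality parameter: δ = d·√(n/2) = 0.41 × √(67/2) = 2.3730
One-sided α = 0.025 → critical value z_{0.025} = 1.960.
Power = Φ(δ − 1.960) = Φ(0.413) = 0.6602.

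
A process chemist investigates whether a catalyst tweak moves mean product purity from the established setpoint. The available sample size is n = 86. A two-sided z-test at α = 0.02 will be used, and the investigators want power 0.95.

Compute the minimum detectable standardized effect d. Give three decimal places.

Need Φ(δ − 2.326) = 0.95, so δ = 2.326 + 1.645 = 3.971.
(The second rejection-region term Φ(−δ − z_{α/2}) is negligible and dropped.)
δ = d·√n ⇒ d = δ/√n = 3.971/√86 = 0.4282.

d ≈ 0.428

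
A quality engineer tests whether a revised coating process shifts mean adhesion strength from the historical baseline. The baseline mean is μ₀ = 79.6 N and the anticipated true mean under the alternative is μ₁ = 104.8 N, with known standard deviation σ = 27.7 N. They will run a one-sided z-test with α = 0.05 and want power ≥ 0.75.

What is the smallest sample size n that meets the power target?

Standardized effect: d = |μ₁ − μ₀| / σ = |104.8 − 79.6| / 27.7 = 0.9097
Set Φ(δ − 1.645) = 0.75; then δ − 1.645 = Φ⁻¹(0.75) = 0.674, giving δ = 2.319.
δ = d·√n ⇒ n = (δ/d)² = (2.319 / 0.9097)² = 6.50.
Rounding up, n = 7.

n = 7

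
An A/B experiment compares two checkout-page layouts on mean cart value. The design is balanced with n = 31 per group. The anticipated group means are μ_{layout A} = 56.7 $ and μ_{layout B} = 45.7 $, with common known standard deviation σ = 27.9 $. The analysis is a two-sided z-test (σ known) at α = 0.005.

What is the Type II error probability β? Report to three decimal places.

β ≈ 0.895

Standardized effect: d = |μ_{layout A} − μ_{layout B}| / σ = |56.7 − 45.7| / 27.9 = 0.3943
Noncentrality parameter: λ = d·√(n/2) = 0.3943 × √(31/2) = 1.5522
Two-sided α = 0.005 → critical value z_{0.0025} = 2.807.
Power = Φ(λ − 2.807) + Φ(−λ − 2.807) = Φ(-1.255) + Φ(-4.359) = 0.1048 + 0.0000 = 0.1048.
Type II error: β = 1 − power = 1 − 0.1048 = 0.8952.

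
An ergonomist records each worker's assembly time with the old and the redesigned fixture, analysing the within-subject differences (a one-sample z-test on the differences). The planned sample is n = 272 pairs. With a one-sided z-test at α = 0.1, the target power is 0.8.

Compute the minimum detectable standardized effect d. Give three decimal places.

d ≈ 0.129

Required noncentrality: δ = z_{0.1} + z_{0.20} = 1.282 + 0.842 = 2.123.
δ = d·√n ⇒ d = δ/√n = 2.123/√272 = 0.1287.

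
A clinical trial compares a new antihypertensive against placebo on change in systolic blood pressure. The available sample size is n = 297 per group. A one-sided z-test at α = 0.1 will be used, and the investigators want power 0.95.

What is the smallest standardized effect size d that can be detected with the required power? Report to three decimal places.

d ≈ 0.240

Required noncentrality: δ = z_{0.1} + z_{0.05} = 1.282 + 1.645 = 2.926.
δ = d·√(n/2) ⇒ d = δ/√(n/2) = 2.926/√(297/2) = 0.2401.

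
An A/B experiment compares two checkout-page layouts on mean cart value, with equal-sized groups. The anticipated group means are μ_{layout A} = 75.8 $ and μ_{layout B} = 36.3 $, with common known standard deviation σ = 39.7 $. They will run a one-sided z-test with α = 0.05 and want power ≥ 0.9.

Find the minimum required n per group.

Standardized effect: d = |μ_{layout A} − μ_{layout B}| / σ = |75.8 − 36.3| / 39.7 = 0.9950
For power 0.9 need Φ(δ − z_{0.05}) = 0.9, so δ = z_{0.05} + z_{0.10} = 1.645 + 1.282 = 2.926.
δ = d·√(n/2) ⇒ n = 2(δ/d)² = 2 × (2.926 / 0.9950)² = 17.30.
Round up to the next whole unit.

n = 18 per group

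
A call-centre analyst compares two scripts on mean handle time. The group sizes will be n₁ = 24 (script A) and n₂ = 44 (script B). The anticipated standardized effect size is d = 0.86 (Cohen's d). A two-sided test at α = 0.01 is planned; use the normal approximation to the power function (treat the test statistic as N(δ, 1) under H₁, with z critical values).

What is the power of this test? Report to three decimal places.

Noncentrality parameter: δ = d / √(1/n₁ + 1/n₂) = 0.86 / √(1/24 + 1/44) = 3.3890
Critical value for a two-sided test at α = 0.01: z_{α/2} = 2.576.
Power = Φ(δ − 2.576) + Φ(−δ − 2.576) = Φ(0.813) + Φ(-5.965) = 0.7919 + 0.0000 = 0.7919.

Power ≈ 0.792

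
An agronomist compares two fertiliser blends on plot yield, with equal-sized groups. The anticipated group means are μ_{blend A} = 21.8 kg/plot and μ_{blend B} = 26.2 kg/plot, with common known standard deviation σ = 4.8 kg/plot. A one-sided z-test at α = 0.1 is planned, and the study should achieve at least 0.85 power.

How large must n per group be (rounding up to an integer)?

n = 13 per group

Standardized effect: d = |μ_{blend A} − μ_{blend B}| / σ = |21.8 − 26.2| / 4.8 = 0.9167
For power 0.85 need Φ(δ − z_{0.1}) = 0.85, so δ = z_{0.1} + z_{0.15} = 1.282 + 1.036 = 2.318.
δ = d·√(n/2) ⇒ n = 2(δ/d)² = 2 × (2.318 / 0.9167)² = 12.79.
Round up to the next whole unit.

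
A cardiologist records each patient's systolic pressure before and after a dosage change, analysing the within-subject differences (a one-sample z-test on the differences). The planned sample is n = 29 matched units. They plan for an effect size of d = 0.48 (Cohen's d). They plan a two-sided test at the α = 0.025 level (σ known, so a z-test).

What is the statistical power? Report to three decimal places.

Power ≈ 0.634

Noncentrality parameter: δ = d·√n = 0.48 × √29 = 2.5849
Critical value for a two-sided test at α = 0.025: z_{α/2} = 2.241.
Power = Φ(δ − 2.241) + Φ(−δ − 2.241) = Φ(0.343) + Φ(-4.826) = 0.6344 + 0.0000 = 0.6344.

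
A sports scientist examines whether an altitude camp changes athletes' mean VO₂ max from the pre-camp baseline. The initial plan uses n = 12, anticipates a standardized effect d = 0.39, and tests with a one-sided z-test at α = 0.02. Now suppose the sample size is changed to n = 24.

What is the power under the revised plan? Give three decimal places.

With n = 24: δ = d·√n = 0.39 × √24 = 1.9106. Critical value z_{0.02} = 2.054.
Revised power = P(Z > 2.054 − δ) = Φ(-0.143) = 0.4431.

Power ≈ 0.443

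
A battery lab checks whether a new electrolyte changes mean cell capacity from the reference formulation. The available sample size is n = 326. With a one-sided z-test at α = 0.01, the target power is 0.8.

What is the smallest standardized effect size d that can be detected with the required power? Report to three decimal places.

Required noncentrality: δ = z_{0.01} + z_{0.20} = 2.326 + 0.842 = 3.168.
δ = d·√n ⇒ d = δ/√n = 3.168/√326 = 0.1755.

d ≈ 0.175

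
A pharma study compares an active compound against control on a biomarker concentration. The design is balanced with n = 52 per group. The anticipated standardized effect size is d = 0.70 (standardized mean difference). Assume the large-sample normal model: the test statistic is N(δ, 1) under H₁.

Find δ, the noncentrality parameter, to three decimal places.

δ ≈ 3.569

δ = d·√(n/2) = 0.70 × √(52/2) = 3.5693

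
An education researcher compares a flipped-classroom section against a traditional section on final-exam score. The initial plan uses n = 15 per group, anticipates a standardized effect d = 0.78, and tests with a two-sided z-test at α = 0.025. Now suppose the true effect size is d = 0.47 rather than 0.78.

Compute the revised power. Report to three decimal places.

With d = 0.47: δ = d·√(n/2) = 0.47 × √(15/2) = 1.2871. Critical value z_{0.0125} = 2.241.
Revised power = Φ(δ − 2.241) + Φ(−δ − 2.241) = Φ(-0.954) + Φ(-3.529) = 0.1700 + 0.0002 = 0.1702.

Power ≈ 0.170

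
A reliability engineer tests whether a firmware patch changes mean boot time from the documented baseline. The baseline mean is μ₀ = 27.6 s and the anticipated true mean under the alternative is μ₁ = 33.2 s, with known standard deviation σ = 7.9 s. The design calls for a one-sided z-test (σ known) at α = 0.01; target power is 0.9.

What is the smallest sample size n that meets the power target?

n = 26

Standardized effect: d = |μ₁ − μ₀| / σ = |33.2 − 27.6| / 7.9 = 0.7089
Set Φ(δ − 2.326) = 0.9; then δ − 2.326 = Φ⁻¹(0.9) = 1.282, giving δ = 3.608.
δ = d·√n ⇒ n = (δ/d)² = (3.608 / 0.7089)² = 25.91.
Round up to the next whole unit.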